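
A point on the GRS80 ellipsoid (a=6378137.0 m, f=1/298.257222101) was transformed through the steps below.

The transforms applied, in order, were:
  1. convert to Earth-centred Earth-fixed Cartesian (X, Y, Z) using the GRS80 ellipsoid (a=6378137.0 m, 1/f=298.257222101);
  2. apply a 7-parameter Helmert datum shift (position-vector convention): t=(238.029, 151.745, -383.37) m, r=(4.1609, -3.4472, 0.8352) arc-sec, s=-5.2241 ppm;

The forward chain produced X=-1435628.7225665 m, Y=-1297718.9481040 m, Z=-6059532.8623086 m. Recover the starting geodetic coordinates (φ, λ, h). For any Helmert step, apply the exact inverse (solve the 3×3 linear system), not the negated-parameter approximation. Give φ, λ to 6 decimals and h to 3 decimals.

φ=-72.394422°, λ=-137.889333°, h=2085.820 m

start: X=-1435628.7226, Y=-1297718.9481, Z=-6059532.8623 m
→ Helmert⁻¹: X=-1435980.7717, Y=-1297993.8873, Z=-6059130.9633
→ geod (Bowring, a=6378137.000): φ=-72.39442200°, λ=-137.88933300°, h=2085.8200 m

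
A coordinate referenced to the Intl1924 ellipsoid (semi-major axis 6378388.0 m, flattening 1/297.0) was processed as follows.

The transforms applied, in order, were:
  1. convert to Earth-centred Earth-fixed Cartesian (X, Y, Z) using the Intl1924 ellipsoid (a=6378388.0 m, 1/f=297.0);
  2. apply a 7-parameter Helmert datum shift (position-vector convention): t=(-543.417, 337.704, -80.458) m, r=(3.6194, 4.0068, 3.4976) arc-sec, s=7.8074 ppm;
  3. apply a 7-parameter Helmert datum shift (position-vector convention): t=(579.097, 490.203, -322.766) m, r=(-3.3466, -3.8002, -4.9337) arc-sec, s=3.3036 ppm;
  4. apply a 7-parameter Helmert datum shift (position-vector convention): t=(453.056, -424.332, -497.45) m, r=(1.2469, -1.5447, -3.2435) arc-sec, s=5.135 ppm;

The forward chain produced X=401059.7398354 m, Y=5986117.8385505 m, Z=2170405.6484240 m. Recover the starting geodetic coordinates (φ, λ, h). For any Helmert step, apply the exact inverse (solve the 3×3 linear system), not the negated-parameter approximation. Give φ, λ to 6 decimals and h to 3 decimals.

start: X=401059.7398, Y=5986117.8386, Z=2170405.6484 m
→ Helmert⁻¹: X=400526.7463, Y=5986530.8512, Z=2170852.7620
→ Helmert⁻¹: X=399843.1505, Y=5985995.2085, Z=2171258.1100
→ Helmert⁻¹: X=400442.7620, Y=5985642.0815, Z=2171224.3623
→ geod (Bowring, a=6378388.000): φ=20.02061700°, λ=86.17258400°, h=3960.1140 m

φ=20.020617°, λ=86.172584°, h=3960.114 m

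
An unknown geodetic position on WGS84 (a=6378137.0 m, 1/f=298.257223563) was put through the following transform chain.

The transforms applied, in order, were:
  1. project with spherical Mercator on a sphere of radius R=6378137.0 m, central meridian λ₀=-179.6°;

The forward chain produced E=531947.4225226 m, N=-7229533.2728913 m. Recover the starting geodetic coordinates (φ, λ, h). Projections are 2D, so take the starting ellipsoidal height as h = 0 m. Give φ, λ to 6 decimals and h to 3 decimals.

start: E=531947.4225, N=-7229533.2729 m
→ merc⁻¹: φ=-54.31234100°, λ=-174.82143500°

φ=-54.312341°, λ=-174.821435°, h=0.000 m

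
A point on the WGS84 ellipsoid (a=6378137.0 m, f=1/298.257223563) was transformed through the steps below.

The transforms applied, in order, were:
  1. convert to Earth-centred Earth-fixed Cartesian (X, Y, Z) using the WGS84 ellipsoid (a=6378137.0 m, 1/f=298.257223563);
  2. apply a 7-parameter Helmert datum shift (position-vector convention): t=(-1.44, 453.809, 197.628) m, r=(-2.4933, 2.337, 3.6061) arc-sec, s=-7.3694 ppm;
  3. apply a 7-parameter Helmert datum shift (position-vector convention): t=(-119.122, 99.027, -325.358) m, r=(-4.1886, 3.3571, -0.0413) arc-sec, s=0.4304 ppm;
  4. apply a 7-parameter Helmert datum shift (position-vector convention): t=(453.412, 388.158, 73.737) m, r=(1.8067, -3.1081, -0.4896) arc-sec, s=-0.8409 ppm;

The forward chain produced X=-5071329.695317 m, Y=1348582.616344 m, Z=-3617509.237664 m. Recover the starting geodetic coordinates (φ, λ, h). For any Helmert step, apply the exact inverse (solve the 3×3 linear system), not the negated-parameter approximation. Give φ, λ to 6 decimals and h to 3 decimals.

φ=-34.760640°, λ=165.117356°, h=2511.428 m

start: X=-5071329.6953, Y=1348582.6163, Z=-3617509.2377 m
→ Helmert⁻¹: X=-5071845.0828, Y=1348151.8669, Z=-3617521.4003
→ Helmert⁻¹: X=-5071665.1747, Y=1348124.6994, Z=-3617249.6540
→ Helmert⁻¹: X=-5071636.5596, Y=1347813.2167, Z=-3617515.1105
→ geod (Bowring, a=6378137.000): φ=-34.76064000°, λ=165.11735600°, h=2511.4280 m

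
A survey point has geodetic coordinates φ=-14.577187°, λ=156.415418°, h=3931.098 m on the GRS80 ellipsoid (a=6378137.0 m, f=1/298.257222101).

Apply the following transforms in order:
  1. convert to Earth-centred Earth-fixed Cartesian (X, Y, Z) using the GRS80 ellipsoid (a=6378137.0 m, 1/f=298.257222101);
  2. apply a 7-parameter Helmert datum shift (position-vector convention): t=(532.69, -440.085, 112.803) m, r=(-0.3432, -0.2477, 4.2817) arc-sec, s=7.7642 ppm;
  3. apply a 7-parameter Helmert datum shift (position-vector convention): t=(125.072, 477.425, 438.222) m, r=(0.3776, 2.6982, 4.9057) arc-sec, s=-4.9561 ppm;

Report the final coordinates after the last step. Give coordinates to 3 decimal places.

X=-5661382.002 m, Y=2471599.209 m, Z=-1595242.295 m

start: φ=-14.577187°, λ=156.415418°, h=3931.098 m
→ ECEF (a=6378137.000, f=1/298.257222101): X=-5661894.8185, Y=2471806.8395, Z=-1595856.5083
→ Helmert 7p (PV): X=-5661455.4829, Y=2471265.7588, Z=-1595767.0080
→ Helmert 7p (PV): X=-5661382.0018, Y=2471599.2086, Z=-1595242.2947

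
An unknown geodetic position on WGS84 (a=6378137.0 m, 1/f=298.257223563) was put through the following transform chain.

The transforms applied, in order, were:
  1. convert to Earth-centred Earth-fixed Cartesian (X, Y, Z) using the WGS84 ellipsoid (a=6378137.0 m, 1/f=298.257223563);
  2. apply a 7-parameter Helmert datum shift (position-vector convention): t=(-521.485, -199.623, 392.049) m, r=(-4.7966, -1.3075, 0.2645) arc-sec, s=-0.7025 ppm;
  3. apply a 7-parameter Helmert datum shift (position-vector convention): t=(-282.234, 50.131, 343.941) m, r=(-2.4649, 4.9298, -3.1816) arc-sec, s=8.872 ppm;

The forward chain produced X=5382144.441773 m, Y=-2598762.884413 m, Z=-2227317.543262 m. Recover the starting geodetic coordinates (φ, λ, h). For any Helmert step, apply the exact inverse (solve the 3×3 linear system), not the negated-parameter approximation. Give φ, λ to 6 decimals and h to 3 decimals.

φ=-20.569026°, λ=-25.767235°, h=3549.079 m

start: X=5382144.4418, Y=-2598762.8844, Z=-2227317.5433 m
→ Helmert⁻¹: X=5382472.2466, Y=-2598680.3157, Z=-2227544.1324
→ Helmert⁻¹: X=5382980.0577, Y=-2598437.6089, Z=-2228032.2944
→ geod (Bowring, a=6378137.000): φ=-20.56902600°, λ=-25.76723500°, h=3549.0790 m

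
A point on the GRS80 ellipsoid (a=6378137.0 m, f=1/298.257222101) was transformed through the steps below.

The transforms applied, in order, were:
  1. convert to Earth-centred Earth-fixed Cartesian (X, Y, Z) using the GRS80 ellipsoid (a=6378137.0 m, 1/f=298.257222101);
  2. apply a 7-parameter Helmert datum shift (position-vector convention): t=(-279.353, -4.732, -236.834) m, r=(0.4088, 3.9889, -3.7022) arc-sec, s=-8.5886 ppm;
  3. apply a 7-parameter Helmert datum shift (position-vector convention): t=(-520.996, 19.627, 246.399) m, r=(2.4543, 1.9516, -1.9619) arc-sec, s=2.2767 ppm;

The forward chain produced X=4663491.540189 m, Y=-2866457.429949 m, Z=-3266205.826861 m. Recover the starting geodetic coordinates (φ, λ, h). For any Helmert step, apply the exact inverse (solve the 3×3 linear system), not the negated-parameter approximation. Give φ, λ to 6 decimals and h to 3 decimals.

start: X=4663491.5402, Y=-2866457.4299, Z=-3266205.8269 m
→ Helmert⁻¹: X=4664060.0873, Y=-2866465.0342, Z=-3266366.5521
→ Helmert⁻¹: X=4664494.1108, Y=-2866407.6724, Z=-3266061.8835
→ geod (Bowring, a=6378137.000): φ=-30.98810400°, λ=-31.57140300°, h=2522.9320 m

φ=-30.988104°, λ=-31.571403°, h=2522.932 m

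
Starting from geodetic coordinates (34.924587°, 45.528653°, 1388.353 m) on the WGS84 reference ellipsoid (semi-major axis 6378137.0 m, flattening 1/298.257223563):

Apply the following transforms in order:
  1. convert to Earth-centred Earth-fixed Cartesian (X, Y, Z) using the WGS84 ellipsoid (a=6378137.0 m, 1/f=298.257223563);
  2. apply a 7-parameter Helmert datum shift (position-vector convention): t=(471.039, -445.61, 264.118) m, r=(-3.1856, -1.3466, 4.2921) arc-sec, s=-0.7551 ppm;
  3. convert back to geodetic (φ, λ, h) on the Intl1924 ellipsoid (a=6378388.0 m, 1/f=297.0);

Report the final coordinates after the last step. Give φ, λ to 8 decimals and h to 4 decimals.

φ=34.92687848°, λ=45.52336665°, h=1323.3596 m

start: φ=34.924587°, λ=45.528653°, h=1388.353 m
→ ECEF (a=6378137.000, f=1/298.257223563): X=3668344.5810, Y=3736670.6364, Z=3631805.3028
→ Helmert 7p (PV): X=3668711.3847, Y=3736354.6286, Z=3632032.9172
→ geod (Bowring, a=6378388.000): φ=34.92687848°, λ=45.52336665°, h=1323.3596 m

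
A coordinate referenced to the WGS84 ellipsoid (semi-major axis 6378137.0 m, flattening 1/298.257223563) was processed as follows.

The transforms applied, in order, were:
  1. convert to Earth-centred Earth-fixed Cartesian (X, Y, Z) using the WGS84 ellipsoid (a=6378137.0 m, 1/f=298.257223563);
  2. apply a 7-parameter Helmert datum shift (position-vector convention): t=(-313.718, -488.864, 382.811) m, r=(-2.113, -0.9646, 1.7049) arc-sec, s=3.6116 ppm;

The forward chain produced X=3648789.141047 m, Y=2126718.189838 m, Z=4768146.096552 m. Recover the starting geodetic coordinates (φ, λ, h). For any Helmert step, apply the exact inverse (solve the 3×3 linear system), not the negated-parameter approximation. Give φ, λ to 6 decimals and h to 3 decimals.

start: X=3648789.1410, Y=2126718.1898, Z=4768146.0966 m
→ Helmert⁻¹: X=3649129.5583, Y=2127120.3677, Z=4767750.7916
→ geod (Bowring, a=6378137.000): φ=48.65253100°, λ=30.23841000°, h=3504.5680 m

φ=48.652531°, λ=30.238410°, h=3504.568 m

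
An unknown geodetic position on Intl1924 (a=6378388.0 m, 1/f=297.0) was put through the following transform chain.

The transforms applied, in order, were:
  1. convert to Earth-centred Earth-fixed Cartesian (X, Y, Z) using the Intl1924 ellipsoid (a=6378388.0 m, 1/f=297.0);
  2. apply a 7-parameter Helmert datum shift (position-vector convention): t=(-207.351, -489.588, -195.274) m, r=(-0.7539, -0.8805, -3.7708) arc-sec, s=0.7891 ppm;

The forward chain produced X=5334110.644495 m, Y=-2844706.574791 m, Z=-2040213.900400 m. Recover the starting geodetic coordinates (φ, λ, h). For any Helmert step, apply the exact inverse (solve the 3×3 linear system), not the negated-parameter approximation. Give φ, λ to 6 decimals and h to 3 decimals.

start: X=5334110.6445, Y=-2844706.5748, Z=-2040213.9004 m
→ Helmert⁻¹: X=5334357.0718, Y=-2844109.7667, Z=-2040050.1831
→ geod (Bowring, a=6378388.000): φ=-18.76515500°, λ=-28.06512200°, h=3953.3200 m

φ=-18.765155°, λ=-28.065122°, h=3953.320 m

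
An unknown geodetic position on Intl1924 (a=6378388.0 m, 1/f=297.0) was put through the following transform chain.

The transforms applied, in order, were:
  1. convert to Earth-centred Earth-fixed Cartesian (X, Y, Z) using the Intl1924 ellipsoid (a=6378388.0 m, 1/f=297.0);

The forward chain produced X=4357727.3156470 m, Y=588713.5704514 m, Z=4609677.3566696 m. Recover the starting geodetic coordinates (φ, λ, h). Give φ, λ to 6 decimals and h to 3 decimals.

φ=46.543533°, λ=7.693876°, h=3557.895 m

start: X=4357727.3156, Y=588713.5705, Z=4609677.3567 m
→ geod (Bowring, a=6378388.000): φ=46.54353300°, λ=7.69387600°, h=3557.8950 m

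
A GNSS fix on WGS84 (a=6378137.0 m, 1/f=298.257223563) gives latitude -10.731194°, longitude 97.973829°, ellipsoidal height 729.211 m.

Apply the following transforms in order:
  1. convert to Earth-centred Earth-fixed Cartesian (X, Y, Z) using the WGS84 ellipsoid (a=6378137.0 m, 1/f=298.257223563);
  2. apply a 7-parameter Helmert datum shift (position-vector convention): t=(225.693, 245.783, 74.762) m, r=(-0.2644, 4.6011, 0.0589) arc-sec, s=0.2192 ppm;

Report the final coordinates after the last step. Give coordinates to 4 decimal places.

X=-869309.4855 m, Y=6207680.2922 m, Z=-1179855.4464 m

start: φ=-10.731194°, λ=97.973829°, h=729.211 m
→ ECEF (a=6378137.000, f=1/298.257223563): X=-869506.8947, Y=6207434.9094, Z=-1179941.3887
→ Helmert 7p (PV): X=-869309.4855, Y=6207680.2922, Z=-1179855.4464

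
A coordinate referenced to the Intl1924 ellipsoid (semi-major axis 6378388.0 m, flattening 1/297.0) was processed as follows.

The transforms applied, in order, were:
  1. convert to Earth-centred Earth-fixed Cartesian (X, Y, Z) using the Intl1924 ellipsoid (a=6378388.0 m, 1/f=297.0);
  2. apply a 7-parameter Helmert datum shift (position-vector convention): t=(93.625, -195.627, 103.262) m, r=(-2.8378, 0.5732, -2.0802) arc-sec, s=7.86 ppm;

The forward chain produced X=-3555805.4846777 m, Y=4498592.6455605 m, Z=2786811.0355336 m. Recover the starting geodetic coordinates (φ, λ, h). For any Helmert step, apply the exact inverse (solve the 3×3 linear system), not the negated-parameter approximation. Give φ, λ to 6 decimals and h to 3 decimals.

start: X=-3555805.4847, Y=4498592.6456, Z=2786811.0355 m
→ Helmert⁻¹: X=-3555924.2743, Y=4498678.7105, Z=2786737.8815
→ geod (Bowring, a=6378388.000): φ=26.07073100°, λ=128.32416600°, h=1358.4940 m

φ=26.070731°, λ=128.324166°, h=1358.494 m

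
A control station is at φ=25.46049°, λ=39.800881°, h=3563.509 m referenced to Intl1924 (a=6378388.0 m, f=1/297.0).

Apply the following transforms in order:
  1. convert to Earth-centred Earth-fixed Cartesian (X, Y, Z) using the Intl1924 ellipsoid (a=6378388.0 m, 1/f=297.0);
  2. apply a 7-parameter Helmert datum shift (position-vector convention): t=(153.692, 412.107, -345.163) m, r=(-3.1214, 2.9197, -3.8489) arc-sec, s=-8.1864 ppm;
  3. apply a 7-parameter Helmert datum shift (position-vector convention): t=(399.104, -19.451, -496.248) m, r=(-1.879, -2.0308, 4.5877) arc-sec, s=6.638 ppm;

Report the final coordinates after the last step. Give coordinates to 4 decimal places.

X=4430202.6836 m, Y=3691236.3987 m, Z=2725833.8256 m

start: φ=25.460490°, λ=39.800881°, h=3563.509 m
→ ECEF (a=6378388.000, f=1/297.0): X=4429658.2178, Y=3690767.4829, Z=2726788.0253
→ Helmert 7p (PV): X=4429883.1137, Y=3691107.9831, Z=2726301.9862
→ Helmert 7p (PV): X=4430202.6836, Y=3691236.3987, Z=2725833.8256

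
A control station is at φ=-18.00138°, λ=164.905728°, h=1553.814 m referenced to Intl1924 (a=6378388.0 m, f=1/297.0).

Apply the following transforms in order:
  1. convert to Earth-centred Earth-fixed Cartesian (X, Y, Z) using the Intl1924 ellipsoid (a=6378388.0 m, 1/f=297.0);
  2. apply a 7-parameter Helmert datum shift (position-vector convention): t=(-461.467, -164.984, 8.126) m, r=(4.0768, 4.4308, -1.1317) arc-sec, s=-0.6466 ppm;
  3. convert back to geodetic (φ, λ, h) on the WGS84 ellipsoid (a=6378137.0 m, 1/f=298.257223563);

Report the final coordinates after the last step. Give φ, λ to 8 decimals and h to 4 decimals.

start: φ=-18.001380°, λ=164.905728°, h=1553.814 m
→ ECEF (a=6378388.000, f=1/297.0): X=-5860177.2890, Y=1580568.6925, Z=-1959033.8667
→ Helmert 7p (PV): X=-5860668.3771, Y=1580473.5592, Z=-1958867.3512
→ geod (Bowring, a=6378137.000): φ=-17.99821158°, λ=164.90780210°, h=2172.0420 m

φ=-17.99821158°, λ=164.90780210°, h=2172.0420 m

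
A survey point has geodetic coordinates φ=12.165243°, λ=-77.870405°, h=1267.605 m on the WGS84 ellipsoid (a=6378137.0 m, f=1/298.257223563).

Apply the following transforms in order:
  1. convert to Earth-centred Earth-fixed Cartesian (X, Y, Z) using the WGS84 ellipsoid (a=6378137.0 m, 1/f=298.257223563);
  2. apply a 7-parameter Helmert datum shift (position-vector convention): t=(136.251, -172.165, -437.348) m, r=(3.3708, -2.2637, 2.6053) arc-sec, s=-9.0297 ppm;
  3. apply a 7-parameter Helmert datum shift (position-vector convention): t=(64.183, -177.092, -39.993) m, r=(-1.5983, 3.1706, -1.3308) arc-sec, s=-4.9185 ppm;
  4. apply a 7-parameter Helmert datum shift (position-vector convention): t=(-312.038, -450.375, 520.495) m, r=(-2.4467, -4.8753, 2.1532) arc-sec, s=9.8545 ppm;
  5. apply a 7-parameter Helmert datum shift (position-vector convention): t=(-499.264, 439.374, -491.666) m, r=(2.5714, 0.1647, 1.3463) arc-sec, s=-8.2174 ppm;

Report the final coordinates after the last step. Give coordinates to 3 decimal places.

X=1310046.122 m, Y=-6098098.485 m, Z=1335047.486 m

start: φ=12.165243°, λ=-77.870405°, h=1267.605 m
→ ECEF (a=6378137.000, f=1/298.257223563): X=1310556.6057, Y=-6097831.3406, Z=1335544.3634
→ Helmert 7p (PV): X=1310743.3858, Y=-6097953.7161, Z=1335009.6882
→ Helmert 7p (PV): X=1310782.2997, Y=-6098098.9274, Z=1334990.2324
→ Helmert 7p (PV): X=1310515.2832, Y=-6098579.8770, Z=1335627.2011
→ Helmert 7p (PV): X=1310046.1221, Y=-6098098.4853, Z=1335047.4860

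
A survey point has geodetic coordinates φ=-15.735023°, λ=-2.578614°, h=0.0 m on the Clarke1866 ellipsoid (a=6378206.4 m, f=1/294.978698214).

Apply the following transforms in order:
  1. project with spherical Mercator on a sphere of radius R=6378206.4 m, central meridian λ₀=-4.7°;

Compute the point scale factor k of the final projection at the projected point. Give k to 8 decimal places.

1.03893280

start: φ=-15.735023°, λ=-2.578614°, h=0.000 m
→ into merc (λ₀=-4.7°): φ=-15.73502300°, λ−λ₀=2.12138600°
scale k = 1.03893280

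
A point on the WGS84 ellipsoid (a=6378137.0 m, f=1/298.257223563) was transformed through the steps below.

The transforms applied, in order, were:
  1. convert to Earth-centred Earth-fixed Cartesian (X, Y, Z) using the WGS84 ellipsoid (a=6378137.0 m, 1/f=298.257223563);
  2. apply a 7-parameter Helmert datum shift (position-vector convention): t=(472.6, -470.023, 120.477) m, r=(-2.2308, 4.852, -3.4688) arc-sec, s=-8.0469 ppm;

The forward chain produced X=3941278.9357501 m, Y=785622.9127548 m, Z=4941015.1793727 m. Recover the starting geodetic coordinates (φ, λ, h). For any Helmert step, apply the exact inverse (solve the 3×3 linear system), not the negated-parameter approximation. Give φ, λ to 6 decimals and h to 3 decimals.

φ=51.068033°, λ=11.281555°, h=3511.360 m

start: X=3941278.9358, Y=785622.9128, Z=4941015.1794 m
→ Helmert⁻¹: X=3940708.5983, Y=786112.0948, Z=4941035.6615
→ geod (Bowring, a=6378137.000): φ=51.06803300°, λ=11.28155500°, h=3511.3600 m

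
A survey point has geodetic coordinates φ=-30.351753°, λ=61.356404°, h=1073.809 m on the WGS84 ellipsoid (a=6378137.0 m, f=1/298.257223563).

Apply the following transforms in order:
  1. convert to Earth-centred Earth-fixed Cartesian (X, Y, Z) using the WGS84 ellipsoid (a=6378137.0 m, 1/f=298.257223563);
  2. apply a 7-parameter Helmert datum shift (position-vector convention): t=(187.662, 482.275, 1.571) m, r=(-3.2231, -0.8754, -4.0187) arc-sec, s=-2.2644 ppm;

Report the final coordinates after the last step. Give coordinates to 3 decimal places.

X=2641361.873 m, Y=4835681.581 m, Z=-3204681.354 m

start: φ=-30.351753°, λ=61.356404°, h=1073.809 m
→ ECEF (a=6378137.000, f=1/298.257223563): X=2641072.3838, Y=4835311.7872, Z=-3204625.8342
→ Helmert 7p (PV): X=2641361.8731, Y=4835681.5812, Z=-3204681.3544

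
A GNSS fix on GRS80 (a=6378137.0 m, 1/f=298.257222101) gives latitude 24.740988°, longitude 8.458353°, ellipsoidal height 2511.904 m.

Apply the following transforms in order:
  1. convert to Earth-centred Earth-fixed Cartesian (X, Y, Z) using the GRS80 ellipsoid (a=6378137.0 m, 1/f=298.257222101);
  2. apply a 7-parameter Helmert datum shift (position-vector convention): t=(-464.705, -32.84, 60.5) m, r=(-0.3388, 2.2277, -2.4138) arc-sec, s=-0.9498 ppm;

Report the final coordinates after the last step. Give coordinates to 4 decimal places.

start: φ=24.740988°, λ=8.458353°, h=2511.904 m
→ ECEF (a=6378137.000, f=1/298.257222101): X=5735293.4342, Y=852883.8406, Z=2654095.5344
→ Helmert 7p (PV): X=5734861.9273, Y=852787.4332, Z=2654090.1704

X=5734861.9273 m, Y=852787.4332 m, Z=2654090.1704 m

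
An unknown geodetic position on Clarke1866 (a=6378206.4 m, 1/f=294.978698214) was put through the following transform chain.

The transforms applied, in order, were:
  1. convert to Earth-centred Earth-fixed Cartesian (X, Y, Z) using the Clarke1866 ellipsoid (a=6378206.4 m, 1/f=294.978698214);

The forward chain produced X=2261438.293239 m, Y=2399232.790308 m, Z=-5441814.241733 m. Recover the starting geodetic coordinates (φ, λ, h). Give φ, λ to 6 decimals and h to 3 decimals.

φ=-58.961762°, λ=46.693478°, h=317.085 m

start: X=2261438.2932, Y=2399232.7903, Z=-5441814.2417 m
→ geod (Bowring, a=6378206.400): φ=-58.96176200°, λ=46.69347800°, h=317.0850 m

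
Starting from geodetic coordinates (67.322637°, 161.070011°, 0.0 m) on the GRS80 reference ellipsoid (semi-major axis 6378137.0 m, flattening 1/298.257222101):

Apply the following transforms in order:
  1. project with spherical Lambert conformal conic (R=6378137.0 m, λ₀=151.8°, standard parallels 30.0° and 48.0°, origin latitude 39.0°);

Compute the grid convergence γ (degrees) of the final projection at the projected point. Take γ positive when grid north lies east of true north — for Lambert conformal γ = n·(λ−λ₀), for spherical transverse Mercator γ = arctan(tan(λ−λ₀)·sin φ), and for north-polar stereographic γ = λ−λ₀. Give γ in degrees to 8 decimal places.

5.85813367

start: φ=67.322637°, λ=161.070011°, h=0.000 m
→ into lcc (λ₀=151.8°): φ=67.32263700°, λ−λ₀=9.27001100°
convergence γ = 5.85813367°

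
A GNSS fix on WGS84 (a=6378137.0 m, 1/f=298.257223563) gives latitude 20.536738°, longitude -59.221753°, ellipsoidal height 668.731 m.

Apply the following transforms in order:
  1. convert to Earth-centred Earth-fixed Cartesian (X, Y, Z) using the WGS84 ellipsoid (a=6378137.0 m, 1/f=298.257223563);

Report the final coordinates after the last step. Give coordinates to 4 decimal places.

X=3057956.7513 m, Y=-5134201.0736 m, Z=2223672.8588 m

start: φ=20.536738°, λ=-59.221753°, h=668.731 m
→ ECEF (a=6378137.000, f=1/298.257223563): X=3057956.7513, Y=-5134201.0736, Z=2223672.8588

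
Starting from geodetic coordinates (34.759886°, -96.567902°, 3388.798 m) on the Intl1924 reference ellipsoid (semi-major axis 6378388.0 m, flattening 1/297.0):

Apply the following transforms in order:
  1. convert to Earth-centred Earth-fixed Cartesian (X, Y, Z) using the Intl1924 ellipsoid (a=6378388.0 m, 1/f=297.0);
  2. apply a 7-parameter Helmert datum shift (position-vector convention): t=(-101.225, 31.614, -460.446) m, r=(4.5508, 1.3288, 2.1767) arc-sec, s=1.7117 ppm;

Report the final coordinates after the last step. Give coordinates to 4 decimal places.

start: φ=34.759886°, λ=-96.567902°, h=3388.798 m
→ ECEF (a=6378388.000, f=1/297.0): X=-600346.7030, Y=-5214227.5347, Z=3618002.5608
→ Helmert 7p (PV): X=-600370.6221, Y=-5214291.0051, Z=3617437.1341

X=-600370.6221 m, Y=-5214291.0051 m, Z=3617437.1341 m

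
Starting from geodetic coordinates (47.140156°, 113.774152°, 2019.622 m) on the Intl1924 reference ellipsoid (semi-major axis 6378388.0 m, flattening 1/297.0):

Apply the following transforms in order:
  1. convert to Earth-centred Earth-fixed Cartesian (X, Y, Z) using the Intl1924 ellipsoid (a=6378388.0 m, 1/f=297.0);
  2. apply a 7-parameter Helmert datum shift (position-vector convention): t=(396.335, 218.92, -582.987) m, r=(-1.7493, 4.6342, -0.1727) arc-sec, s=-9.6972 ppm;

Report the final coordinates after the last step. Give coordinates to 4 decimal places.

X=-1752241.2333 m, Y=3979126.3180 m, Z=4653321.3719 m

start: φ=47.140156°, λ=113.774152°, h=2019.622 m
→ ECEF (a=6378388.000, f=1/297.0): X=-1752762.4569, Y=3978905.0457, Z=4653943.8540
→ Helmert 7p (PV): X=-1752241.2333, Y=3979126.3180, Z=4653321.3719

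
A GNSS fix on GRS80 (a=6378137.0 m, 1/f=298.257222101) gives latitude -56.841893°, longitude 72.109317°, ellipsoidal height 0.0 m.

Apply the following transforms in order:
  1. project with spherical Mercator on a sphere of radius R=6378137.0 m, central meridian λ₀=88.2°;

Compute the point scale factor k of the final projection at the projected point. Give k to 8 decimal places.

1.82831648

start: φ=-56.841893°, λ=72.109317°, h=0.000 m
→ into merc (λ₀=88.2°): φ=-56.84189300°, λ−λ₀=-16.09068300°
scale k = 1.82831648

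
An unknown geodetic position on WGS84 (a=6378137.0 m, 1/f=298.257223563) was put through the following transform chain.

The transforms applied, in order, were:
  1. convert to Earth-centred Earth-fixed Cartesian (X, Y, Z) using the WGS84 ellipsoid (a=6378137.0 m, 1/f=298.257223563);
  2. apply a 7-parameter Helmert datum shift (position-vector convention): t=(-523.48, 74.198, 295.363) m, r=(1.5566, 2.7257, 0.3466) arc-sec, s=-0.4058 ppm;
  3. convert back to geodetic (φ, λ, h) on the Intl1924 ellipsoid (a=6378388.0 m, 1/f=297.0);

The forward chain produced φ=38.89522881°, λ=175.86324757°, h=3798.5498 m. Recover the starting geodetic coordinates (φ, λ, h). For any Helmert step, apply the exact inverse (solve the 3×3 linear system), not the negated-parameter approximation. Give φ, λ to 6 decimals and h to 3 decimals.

start: φ=38.895229°, λ=175.863248°, h=3798.550 m
→ ECEF (a=6378388.000, f=1/297.0): X=-4960860.3581, Y=358797.5385, Z=3985721.9373
→ Helmert⁻¹: X=-4960390.9529, Y=358761.8973, Z=3985359.9347
→ geod (Bowring, a=6378137.000): φ=38.89455000°, λ=175.86326700°, h=3419.9150 m

φ=38.894550°, λ=175.863267°, h=3419.915 m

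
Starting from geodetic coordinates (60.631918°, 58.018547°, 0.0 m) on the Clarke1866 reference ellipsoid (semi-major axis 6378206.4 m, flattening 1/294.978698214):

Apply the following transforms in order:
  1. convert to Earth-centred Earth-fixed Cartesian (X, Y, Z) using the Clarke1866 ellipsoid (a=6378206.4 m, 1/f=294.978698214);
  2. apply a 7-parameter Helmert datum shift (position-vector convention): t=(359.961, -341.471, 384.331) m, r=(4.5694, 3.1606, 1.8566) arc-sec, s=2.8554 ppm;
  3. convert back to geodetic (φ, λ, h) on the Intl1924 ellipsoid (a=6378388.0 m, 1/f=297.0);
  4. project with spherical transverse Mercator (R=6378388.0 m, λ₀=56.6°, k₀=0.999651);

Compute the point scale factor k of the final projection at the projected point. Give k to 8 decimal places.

0.99972355

start: φ=60.631918°, λ=58.018547°, h=0.000 m
→ ECEF (a=6378206.400, f=1/294.978698214): X=1660997.9534, Y=2660068.0699, Z=5535146.8077
→ Helmert 7p (PV): X=1661423.5292, Y=2659626.5244, Z=5535580.4211
→ geod (Bowring, a=6378388.000): φ=60.63386613°, λ=58.00767869°, h=11.9775 m
→ into tm (λ₀=56.6°): φ=60.63386613°, λ−λ₀=1.40767869°
scale k = 0.99972355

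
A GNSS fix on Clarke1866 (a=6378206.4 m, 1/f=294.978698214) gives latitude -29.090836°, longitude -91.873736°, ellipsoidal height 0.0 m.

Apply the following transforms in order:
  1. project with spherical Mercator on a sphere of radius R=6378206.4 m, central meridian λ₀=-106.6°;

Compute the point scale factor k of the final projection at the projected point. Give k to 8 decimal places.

start: φ=-29.090836°, λ=-91.873736°, h=0.000 m
→ into merc (λ₀=-106.6°): φ=-29.09083600°, λ−λ₀=14.72626400°
scale k = 1.14436116

1.14436116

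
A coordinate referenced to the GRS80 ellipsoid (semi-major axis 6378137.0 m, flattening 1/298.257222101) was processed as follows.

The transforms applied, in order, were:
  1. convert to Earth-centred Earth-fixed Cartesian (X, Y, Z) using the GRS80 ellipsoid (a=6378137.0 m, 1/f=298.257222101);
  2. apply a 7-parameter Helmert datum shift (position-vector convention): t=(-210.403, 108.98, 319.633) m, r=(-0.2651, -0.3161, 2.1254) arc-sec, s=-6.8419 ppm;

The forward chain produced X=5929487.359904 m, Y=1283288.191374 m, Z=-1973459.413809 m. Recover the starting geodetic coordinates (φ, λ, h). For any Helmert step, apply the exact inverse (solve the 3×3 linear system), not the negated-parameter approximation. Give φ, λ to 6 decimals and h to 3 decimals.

start: X=5929487.3599, Y=1283288.1914, Z=-1973459.4138 m
→ Helmert⁻¹: X=5929748.5304, Y=1283129.4261, Z=-1973799.9895
→ geod (Bowring, a=6378137.000): φ=-18.13495000°, λ=12.20989900°, h=3905.4080 m

φ=-18.134950°, λ=12.209899°, h=3905.408 m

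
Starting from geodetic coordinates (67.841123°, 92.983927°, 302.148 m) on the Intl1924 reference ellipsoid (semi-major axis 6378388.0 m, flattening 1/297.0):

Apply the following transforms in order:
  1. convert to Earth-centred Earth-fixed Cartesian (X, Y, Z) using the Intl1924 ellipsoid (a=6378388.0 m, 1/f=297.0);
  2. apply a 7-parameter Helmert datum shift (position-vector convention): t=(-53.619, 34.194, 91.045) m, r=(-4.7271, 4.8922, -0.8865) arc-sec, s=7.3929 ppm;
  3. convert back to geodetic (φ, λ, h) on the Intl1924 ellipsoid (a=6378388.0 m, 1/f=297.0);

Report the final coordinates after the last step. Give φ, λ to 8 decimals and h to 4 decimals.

φ=67.83988857°, λ=92.98143353°, h=447.0990 m

start: φ=67.841123°, λ=92.983927°, h=302.148 m
→ ECEF (a=6378388.000, f=1/297.0): X=-125603.1893, Y=2409584.8116, Z=5884847.7134
→ Helmert 7p (PV): X=-125507.8025, Y=2409772.2270, Z=5884930.0212
→ geod (Bowring, a=6378388.000): φ=67.83988857°, λ=92.98143353°, h=447.0990 m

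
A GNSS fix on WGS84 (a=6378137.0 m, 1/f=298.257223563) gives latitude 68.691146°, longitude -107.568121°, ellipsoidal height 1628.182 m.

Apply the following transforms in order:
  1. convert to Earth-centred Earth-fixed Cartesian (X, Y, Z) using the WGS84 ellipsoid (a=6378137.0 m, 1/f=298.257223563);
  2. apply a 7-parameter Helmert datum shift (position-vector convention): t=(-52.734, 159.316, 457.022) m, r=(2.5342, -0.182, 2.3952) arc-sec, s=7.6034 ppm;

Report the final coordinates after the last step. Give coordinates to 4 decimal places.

start: φ=68.691146°, λ=-107.568121°, h=1628.182 m
→ ECEF (a=6378137.000, f=1/298.257223563): X=-701818.8134, Y=-2216691.7282, Z=5921056.7554
→ Helmert 7p (PV): X=-701856.3672, Y=-2216630.1639, Z=5921530.9435

X=-701856.3672 m, Y=-2216630.1639 m, Z=5921530.9435 m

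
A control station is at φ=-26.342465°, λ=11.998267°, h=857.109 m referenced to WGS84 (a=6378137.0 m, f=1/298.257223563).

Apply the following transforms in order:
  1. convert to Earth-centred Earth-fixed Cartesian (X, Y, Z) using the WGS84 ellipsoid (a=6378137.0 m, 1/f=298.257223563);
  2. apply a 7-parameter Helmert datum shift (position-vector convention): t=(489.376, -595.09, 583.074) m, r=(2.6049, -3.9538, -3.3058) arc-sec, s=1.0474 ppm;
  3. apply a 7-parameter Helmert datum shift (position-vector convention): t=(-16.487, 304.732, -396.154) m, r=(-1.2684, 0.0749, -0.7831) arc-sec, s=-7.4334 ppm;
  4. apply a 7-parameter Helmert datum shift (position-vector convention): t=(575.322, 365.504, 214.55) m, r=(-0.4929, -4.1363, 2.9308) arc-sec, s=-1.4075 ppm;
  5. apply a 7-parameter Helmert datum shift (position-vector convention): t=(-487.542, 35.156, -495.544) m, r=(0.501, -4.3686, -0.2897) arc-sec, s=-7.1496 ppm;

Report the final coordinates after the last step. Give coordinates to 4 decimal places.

start: φ=-26.342465°, λ=11.998267°, h=857.109 m
→ ECEF (a=6378137.000, f=1/298.257223563): X=5595388.6194, Y=1189159.6797, Z=-2813494.3287
→ Helmert 7p (PV): X=5595956.8453, Y=1188511.6894, Z=-2812791.9281
→ Helmert 7p (PV): X=5595902.2522, Y=1188769.0446, Z=-2813176.5140
→ Helmert 7p (PV): X=5596509.2204, Y=1189205.6645, Z=-2812848.6288
→ Helmert 7p (PV): X=5596042.9103, Y=1189231.2900, Z=-2813202.6428

X=5596042.9103 m, Y=1189231.2900 m, Z=-2813202.6428 m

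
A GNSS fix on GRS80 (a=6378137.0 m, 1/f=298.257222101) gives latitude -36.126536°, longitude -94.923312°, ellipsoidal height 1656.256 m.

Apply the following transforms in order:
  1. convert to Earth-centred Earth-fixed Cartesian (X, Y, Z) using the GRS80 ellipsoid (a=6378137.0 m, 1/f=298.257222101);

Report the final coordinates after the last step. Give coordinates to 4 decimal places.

X=-442763.3620 m, Y=-5140036.6544 m, Z=-3740518.0011 m

start: φ=-36.126536°, λ=-94.923312°, h=1656.256 m
→ ECEF (a=6378137.000, f=1/298.257222101): X=-442763.3620, Y=-5140036.6544, Z=-3740518.0011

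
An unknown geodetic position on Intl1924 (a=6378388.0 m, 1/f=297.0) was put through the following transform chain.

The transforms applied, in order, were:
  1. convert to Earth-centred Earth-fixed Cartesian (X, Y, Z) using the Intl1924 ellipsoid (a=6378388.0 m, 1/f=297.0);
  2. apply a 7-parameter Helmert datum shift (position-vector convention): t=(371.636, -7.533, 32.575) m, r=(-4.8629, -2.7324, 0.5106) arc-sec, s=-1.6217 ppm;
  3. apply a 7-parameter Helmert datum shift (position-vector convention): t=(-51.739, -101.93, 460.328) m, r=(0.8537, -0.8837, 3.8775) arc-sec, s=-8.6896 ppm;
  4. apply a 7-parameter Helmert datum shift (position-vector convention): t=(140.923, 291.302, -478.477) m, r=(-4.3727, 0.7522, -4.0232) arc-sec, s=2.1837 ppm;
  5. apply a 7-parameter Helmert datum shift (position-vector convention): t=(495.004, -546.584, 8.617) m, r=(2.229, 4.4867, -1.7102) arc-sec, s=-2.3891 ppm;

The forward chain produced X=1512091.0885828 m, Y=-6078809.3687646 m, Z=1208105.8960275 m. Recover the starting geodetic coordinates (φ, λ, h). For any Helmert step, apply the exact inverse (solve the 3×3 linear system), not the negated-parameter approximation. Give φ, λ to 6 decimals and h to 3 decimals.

φ=10.987536°, λ=-76.038766°, h=1362.161 m

start: X=1512091.0886, Y=-6078809.3688, Z=1208105.8960 m
→ Helmert⁻¹: X=1511623.8116, Y=-6078251.7167, Z=1208198.7310
→ Helmert⁻¹: X=1511593.7424, Y=-6078525.8819, Z=1208551.2196
→ Helmert⁻¹: X=1511549.5255, Y=-6078500.1863, Z=1208120.0716
→ Helmert⁻¹: X=1511181.2945, Y=-6078534.7298, Z=1207926.1295
→ geod (Bowring, a=6378388.000): φ=10.98753600°, λ=-76.03876600°, h=1362.1610 m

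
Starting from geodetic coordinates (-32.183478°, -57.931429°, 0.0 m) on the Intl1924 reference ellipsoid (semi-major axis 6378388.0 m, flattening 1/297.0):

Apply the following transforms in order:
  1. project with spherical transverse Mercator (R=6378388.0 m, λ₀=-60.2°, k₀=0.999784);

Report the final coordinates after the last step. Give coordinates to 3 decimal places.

start: φ=-32.183478°, λ=-57.931429°, h=0.000 m
→ tm (R=6378388.0, λ₀=-60.2°): E=213719.5692, N=-3584269.7778

E=213719.569 m, N=-3584269.778 m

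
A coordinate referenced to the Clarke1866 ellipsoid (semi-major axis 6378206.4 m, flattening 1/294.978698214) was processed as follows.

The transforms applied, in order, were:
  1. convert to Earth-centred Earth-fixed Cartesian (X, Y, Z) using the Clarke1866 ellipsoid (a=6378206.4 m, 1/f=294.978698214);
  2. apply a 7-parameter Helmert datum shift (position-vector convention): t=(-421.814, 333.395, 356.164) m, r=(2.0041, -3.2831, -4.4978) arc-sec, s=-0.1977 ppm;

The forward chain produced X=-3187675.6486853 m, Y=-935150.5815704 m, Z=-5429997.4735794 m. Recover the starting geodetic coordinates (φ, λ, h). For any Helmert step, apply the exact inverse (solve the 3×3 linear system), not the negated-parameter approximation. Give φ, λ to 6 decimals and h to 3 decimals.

φ=-58.718039°, λ=-163.640920°, h=3276.596 m

start: X=-3187675.6487, Y=-935150.5816, Z=-5429997.4736 m
→ Helmert⁻¹: X=-3187320.4966, Y=-935606.4256, Z=-5430294.8883
→ geod (Bowring, a=6378206.400): φ=-58.71803900°, λ=-163.64092000°, h=3276.5960 m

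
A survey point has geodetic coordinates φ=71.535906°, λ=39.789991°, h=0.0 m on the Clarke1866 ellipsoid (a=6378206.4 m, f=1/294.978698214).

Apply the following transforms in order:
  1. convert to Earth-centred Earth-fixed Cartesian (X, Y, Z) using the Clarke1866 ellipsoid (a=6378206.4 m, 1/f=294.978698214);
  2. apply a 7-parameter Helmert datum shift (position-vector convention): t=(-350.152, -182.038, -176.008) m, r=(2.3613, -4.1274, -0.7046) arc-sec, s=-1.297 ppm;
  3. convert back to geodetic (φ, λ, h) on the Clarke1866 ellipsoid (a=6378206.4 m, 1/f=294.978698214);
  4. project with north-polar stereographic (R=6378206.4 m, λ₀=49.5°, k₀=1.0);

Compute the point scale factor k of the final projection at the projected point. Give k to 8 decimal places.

1.02640698

start: φ=71.535906°, λ=39.789991°, h=0.000 m
→ ECEF (a=6378206.400, f=1/294.978698214): X=1556940.0327, Y=1296732.8142, Z=6027301.9341
→ Helmert 7p (PV): X=1556471.6837, Y=1296474.7759, Z=6027164.1082
→ geod (Bowring, a=6378206.400): φ=71.53997784°, λ=39.79286064°, h=-296.9918 m
→ into stereo (λ₀=49.5°): φ=71.53997784°, λ−λ₀=-9.70713936°
scale k = 1.02640698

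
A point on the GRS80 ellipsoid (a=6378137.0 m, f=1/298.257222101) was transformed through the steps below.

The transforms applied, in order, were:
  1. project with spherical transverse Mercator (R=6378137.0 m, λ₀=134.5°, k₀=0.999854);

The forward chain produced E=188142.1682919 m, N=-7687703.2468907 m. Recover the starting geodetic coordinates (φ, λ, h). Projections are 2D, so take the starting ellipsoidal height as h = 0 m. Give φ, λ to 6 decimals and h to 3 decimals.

φ=-69.004823°, λ=139.221828°, h=0.000 m

start: E=188142.1683, N=-7687703.2469 m
→ tm⁻¹: φ=-69.00482300°, λ=139.22182800°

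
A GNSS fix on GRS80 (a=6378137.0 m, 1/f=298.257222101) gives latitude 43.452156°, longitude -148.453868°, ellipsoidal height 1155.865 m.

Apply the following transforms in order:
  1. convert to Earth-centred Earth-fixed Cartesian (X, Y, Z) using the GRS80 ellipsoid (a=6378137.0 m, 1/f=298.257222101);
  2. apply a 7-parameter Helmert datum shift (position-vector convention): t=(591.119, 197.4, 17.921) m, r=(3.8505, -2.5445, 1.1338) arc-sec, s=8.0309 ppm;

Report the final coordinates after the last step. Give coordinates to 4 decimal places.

X=-3952405.1172 m, Y=-2426660.3030 m, Z=4364858.3167 m

start: φ=43.452156°, λ=-148.453868°, h=1155.865 m
→ ECEF (a=6378137.000, f=1/298.257222101): X=-3952923.9839, Y=-2426735.0019, Z=4364899.4077
→ Helmert 7p (PV): X=-3952405.1172, Y=-2426660.3030, Z=4364858.3167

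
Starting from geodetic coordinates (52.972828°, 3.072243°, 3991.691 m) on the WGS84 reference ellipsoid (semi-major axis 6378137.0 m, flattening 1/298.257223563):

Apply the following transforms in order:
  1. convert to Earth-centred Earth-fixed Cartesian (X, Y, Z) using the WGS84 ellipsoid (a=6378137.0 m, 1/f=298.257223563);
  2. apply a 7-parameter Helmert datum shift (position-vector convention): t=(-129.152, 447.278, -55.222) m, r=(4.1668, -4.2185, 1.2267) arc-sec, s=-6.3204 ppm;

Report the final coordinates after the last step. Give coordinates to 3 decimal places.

start: φ=52.972828°, λ=3.072243°, h=3991.691 m
→ ECEF (a=6378137.000, f=1/298.257223563): X=3845962.4743, Y=206421.2856, Z=5071909.8908
→ Helmert 7p (PV): X=3845704.0573, Y=206787.6735, Z=5071905.4389

X=3845704.057 m, Y=206787.673 m, Z=5071905.439 m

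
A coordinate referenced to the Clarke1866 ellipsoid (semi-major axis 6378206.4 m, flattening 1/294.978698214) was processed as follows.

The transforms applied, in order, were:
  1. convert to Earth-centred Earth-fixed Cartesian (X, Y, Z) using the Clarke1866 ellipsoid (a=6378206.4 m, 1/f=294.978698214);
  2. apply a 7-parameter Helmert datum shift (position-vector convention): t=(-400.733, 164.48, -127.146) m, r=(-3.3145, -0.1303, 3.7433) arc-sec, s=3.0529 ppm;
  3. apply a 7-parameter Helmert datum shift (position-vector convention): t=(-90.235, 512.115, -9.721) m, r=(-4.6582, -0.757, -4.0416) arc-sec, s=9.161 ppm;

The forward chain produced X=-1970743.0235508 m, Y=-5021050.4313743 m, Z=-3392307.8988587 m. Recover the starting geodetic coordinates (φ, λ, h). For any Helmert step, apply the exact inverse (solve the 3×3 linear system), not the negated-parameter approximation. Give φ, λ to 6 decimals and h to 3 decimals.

start: X=-1970743.0236, Y=-5021050.4314, Z=-3392307.8989 m
→ Helmert⁻¹: X=-1970548.7937, Y=-5021478.5437, Z=-3392373.2723
→ Helmert⁻¹: X=-1970235.3200, Y=-5021537.4256, Z=-3392315.2174
→ geod (Bowring, a=6378206.400): φ=-32.34054300°, λ=-111.42290700°, h=185.9340 m

φ=-32.340543°, λ=-111.422907°, h=185.934 m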